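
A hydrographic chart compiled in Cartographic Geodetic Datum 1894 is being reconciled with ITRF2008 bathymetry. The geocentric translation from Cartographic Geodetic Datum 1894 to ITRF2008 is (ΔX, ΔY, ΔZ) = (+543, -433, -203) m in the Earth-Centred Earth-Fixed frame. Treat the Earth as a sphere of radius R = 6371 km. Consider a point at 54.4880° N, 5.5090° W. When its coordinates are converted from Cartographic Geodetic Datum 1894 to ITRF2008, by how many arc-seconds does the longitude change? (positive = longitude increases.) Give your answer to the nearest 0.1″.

Δλ = -21.1″

sin φ = 0.813994, cos φ = 0.580873, sin λ = -0.096002, cos λ = 0.995381.
East component: ΔE = −sin λ·ΔX + cos λ·ΔY = −(-0.096002)(543) + (0.995381)(-433) = -378.87 m.
1° of latitude spans πR/180 = 111195 m; at latitude φ, 1° of longitude spans that × cos φ = 64590.2 m, so Δλ = -378.87 / 64590.2 × 3600 = -21.117″.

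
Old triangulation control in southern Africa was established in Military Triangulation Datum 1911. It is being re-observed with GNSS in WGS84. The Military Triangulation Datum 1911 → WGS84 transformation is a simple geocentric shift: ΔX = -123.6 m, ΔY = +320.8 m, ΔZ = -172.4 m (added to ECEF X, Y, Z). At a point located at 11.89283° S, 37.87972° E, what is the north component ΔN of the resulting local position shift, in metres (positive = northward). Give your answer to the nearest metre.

ΔN = -148 m

The local north axis is (−sin φ cos λ, −sin φ sin λ, cos φ), giving ΔN = -20.105 + 40.593 − 168.699 = -148.21 m.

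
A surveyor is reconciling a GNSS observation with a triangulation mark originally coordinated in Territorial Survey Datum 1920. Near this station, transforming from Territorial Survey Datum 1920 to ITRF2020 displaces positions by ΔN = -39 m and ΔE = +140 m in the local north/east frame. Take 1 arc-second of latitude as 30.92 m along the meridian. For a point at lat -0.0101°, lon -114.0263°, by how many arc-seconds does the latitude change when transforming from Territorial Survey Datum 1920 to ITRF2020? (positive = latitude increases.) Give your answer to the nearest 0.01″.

Δφ = -1.26″

1″ of latitude = 30.92 m, so Δφ = -39.0 / 30.92 = -1.261″.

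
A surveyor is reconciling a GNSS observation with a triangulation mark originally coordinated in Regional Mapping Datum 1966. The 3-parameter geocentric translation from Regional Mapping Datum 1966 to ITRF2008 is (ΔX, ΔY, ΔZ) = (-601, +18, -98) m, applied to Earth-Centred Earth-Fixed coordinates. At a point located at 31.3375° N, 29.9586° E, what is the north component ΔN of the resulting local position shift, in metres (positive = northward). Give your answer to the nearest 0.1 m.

ΔN = 182.4 m

At φ = 31.3375°, λ = 29.9586°: sin φ = 0.520078, cos φ = 0.854119, sin λ = 0.499374, cos λ = 0.866386.
ΔN = −sin φ cos λ·ΔX − sin φ sin λ·ΔY + cos φ·ΔZ = −(0.520078)(0.866386)(-601) − (0.520078)(0.499374)(18) + (0.854119)(-98) = 182.43 m.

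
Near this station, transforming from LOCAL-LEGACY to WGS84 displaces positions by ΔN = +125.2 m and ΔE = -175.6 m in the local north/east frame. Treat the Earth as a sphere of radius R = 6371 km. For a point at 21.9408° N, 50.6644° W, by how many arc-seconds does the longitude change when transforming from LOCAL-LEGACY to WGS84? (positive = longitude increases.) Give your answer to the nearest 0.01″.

At latitude 21.9408°, cos φ = 0.927570.
One radian of longitude at latitude φ spans R cos φ, so Δλ = ΔE / (R cos φ) = -175.6 / (6371000 × 0.927570) = -2.9715e-05 rad = -6.129″.

Δλ = -6.13″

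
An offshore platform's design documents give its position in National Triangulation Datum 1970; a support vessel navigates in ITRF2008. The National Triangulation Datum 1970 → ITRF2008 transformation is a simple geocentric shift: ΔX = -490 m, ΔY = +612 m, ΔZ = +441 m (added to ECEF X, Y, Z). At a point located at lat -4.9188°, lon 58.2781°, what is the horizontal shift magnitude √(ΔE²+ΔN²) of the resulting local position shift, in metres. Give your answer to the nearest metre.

At φ = -4.9188°, λ = 58.2781°: sin φ = -0.085744, cos φ = 0.996317, sin λ = 0.850610, cos λ = 0.525797.
ΔE = −sin λ·ΔX + cos λ·ΔY = −(0.850610)·(-490) + (0.525797)·(612) = 738.59 m.
ΔN = −sin φ cos λ·ΔX − sin φ sin λ·ΔY + cos φ·ΔZ = −(-0.085744)(0.525797)(-490) − (-0.085744)(0.850610)(612) + (0.996317)(441) = 461.92 m.
Horizontal magnitude = √(ΔE² + ΔN²) = √(738.59² + 461.92²) = 871.14 m.

871 m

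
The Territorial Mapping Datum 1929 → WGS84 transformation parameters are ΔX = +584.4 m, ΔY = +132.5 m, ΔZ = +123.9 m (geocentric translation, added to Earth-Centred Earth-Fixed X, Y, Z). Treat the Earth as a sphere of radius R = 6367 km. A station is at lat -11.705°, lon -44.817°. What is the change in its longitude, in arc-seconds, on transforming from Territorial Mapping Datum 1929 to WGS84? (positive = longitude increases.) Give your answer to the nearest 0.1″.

sin φ = -0.202873, cos φ = 0.979205, sin λ = -0.704845, cos λ = 0.709362.
East component: ΔE = −sin λ·ΔX + cos λ·ΔY = −(-0.704845)(584.4) + (0.709362)(132.5) = 505.90 m.
1° of latitude spans πR/180 = 111125 m; at latitude φ, 1° of longitude spans that × cos φ = 108814.3 m, so Δλ = 505.90 / 108814.3 × 3600 = 16.737″.

Δλ = 16.7″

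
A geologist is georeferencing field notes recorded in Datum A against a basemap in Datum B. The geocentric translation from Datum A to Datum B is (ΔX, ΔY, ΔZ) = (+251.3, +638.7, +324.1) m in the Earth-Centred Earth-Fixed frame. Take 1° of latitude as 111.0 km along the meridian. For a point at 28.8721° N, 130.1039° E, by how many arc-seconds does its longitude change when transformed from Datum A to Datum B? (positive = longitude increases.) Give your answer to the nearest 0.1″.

Δλ = -22.4″

sin φ = 0.482856, cos φ = 0.875700, sin λ = 0.764878, cos λ = -0.644176.
East component: ΔE = −sin λ·ΔX + cos λ·ΔY = −(0.764878)(251.3) + (-0.644176)(638.7) = -603.65 m.
1° of latitude spans 111000 m; at latitude φ, 1° of longitude spans that × cos φ = 97202.7 m, so Δλ = -603.65 / 97202.7 × 3600 = -22.357″.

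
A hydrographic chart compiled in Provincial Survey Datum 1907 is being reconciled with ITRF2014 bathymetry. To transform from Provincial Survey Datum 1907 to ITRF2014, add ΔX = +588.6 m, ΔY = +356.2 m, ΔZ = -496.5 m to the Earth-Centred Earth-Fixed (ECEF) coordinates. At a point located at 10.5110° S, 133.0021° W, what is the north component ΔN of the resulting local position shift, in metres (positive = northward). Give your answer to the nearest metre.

The local north axis is (−sin φ cos λ, −sin φ sin λ, cos φ), giving ΔN = -73.232 − 47.521 − 488.169 = -608.92 m.

ΔN = -609 m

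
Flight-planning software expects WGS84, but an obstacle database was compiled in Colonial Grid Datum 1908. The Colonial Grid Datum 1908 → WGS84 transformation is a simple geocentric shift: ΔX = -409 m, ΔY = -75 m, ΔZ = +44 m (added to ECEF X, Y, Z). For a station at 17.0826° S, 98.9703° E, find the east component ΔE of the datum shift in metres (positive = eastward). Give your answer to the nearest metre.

ΔE = 416 m

The local east axis at (φ, λ) is (−sin λ, cos λ, 0), so ΔE = −sin(98.9703°)·(-409) + cos(98.9703°)·(-75) = 415.69 m.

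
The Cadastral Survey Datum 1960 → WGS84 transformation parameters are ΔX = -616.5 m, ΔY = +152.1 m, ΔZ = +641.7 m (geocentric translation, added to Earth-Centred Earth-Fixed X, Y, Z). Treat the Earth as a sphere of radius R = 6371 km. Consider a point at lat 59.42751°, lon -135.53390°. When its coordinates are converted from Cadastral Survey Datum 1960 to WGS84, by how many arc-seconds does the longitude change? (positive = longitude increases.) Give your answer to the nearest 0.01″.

Δλ = -34.40″

sin φ = 0.860986, cos φ = 0.508628, sin λ = -0.700487, cos λ = -0.713665.
East component: ΔE = −sin λ·ΔX + cos λ·ΔY = −(-0.700487)(-616.5) + (-0.713665)(152.1) = -540.40 m.
1° of latitude spans πR/180 = 111195 m; at latitude φ, 1° of longitude spans that × cos φ = 56556.9 m, so Δλ = -540.40 / 56556.9 × 3600 = -34.398″.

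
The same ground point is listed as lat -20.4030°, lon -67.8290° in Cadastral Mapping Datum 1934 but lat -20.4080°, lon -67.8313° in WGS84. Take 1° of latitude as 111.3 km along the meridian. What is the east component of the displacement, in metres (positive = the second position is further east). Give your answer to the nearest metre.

ΔE = -240 m

Δφ = -20.4080° − -20.4030° = -0.0050°; Δλ = -67.8313° − -67.8290° = -0.0023°.
ΔN = Δφ × 111300 = -556.5 m; ΔE = Δλ × 111300 × cos(-20.4030°) = -0.0023 × 111300 × 0.937264 = -239.9 m.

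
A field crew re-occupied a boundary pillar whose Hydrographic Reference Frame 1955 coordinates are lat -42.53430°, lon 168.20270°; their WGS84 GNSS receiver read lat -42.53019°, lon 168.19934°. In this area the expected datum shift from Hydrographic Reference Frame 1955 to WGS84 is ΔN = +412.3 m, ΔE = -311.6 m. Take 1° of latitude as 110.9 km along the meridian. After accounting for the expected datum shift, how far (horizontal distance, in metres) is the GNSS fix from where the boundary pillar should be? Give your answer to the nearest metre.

57 m

Observed coordinate differences: Δφ = +0.00411°, Δλ = -0.00336°.
Converting to metres (1° lat = 110900 m, cos φ = 0.736873): observed ΔN = 455.8 m, observed ΔE = -274.6 m.
Subtracting the expected shift leaves a residual of 455.8 − (412.3) = 43.5 m north and -274.6 − (-311.6) = 37.0 m east.
Residual distance = √(43.5² + 37.0²) = 57.1 m.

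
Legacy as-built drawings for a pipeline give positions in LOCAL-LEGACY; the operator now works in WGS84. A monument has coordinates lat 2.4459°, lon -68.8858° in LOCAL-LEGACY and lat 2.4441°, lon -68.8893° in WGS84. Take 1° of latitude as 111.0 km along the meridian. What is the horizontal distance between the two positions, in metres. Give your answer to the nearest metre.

437 m

Δφ = 2.4441° − 2.4459° = -0.0018°; Δλ = -68.8893° − -68.8858° = -0.0035°.
ΔN = Δφ × 111000 = -199.8 m; ΔE = Δλ × 111000 × cos(2.4459°) = -0.0035 × 111000 × 0.999089 = -388.1 m.
Distance = √(ΔE² + ΔN²) = √((-388.1)² + (-199.8)²) = 436.6 m.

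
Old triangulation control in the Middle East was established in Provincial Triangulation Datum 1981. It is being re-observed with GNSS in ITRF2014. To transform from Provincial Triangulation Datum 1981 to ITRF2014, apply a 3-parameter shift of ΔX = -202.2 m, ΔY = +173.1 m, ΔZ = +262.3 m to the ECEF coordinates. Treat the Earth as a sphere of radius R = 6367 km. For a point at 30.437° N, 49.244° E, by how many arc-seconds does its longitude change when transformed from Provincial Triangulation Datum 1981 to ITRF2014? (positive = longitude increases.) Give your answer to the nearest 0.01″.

Δλ = 10.00″

sin φ = 0.506591, cos φ = 0.862187, sin λ = 0.757497, cos λ = 0.652839.
East component: ΔE = −sin λ·ΔX + cos λ·ΔY = −(0.757497)(-202.2) + (0.652839)(173.1) = 266.17 m.
1° of latitude spans πR/180 = 111125 m; at latitude φ, 1° of longitude spans that × cos φ = 95810.6 m, so Δλ = 266.17 / 95810.6 × 3600 = 10.001″.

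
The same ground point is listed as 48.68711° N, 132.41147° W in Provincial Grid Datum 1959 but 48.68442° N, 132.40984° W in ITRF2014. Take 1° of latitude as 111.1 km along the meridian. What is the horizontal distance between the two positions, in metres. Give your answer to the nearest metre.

322 m

Δφ = 48.68442° − 48.68711° = -0.00269°; Δλ = -132.40984° − -132.41147° = +0.00163°.
ΔN = Δφ × 111100 = -298.9 m; ΔE = Δλ × 111100 × cos(48.68711°) = +0.00163 × 111100 × 0.660171 = 119.6 m.
Distance = √(ΔE² + ΔN²) = √(119.6² + (-298.9)²) = 321.9 m.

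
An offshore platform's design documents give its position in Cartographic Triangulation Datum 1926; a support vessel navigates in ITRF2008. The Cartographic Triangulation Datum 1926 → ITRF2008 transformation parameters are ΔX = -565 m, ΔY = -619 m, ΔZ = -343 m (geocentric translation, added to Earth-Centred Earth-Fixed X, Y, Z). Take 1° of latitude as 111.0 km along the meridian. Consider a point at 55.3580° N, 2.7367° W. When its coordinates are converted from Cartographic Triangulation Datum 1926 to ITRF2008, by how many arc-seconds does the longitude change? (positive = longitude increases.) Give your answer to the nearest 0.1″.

Δλ = -36.8″

sin φ = 0.822720, cos φ = 0.568447, sin λ = -0.047746, cos λ = 0.998859.
East component: ΔE = −sin λ·ΔX + cos λ·ΔY = −(-0.047746)(-565) + (0.998859)(-619) = -645.27 m.
1° of latitude spans 111000 m; at latitude φ, 1° of longitude spans that × cos φ = 63097.6 m, so Δλ = -645.27 / 63097.6 × 3600 = -36.816″.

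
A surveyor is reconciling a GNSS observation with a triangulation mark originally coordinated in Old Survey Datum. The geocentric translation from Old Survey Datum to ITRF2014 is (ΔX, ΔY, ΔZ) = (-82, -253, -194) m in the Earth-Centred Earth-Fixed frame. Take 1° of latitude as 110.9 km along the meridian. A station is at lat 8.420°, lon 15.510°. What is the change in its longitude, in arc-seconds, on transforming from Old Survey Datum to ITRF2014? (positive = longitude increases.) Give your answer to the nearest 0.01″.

sin φ = 0.146428, cos φ = 0.989221, sin λ = 0.267407, cos λ = 0.963584.
East component: ΔE = −sin λ·ΔX + cos λ·ΔY = −(0.267407)(-82) + (0.963584)(-253) = -221.86 m.
1° of latitude spans 110900 m; at latitude φ, 1° of longitude spans that × cos φ = 109704.6 m, so Δλ = -221.86 / 109704.6 × 3600 = -7.280″.

Δλ = -7.28″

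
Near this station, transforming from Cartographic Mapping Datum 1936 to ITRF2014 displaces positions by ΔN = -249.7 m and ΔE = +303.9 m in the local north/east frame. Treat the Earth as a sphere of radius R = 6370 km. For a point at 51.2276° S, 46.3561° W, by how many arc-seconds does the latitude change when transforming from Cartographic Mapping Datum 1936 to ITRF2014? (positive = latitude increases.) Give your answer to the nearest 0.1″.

On a sphere of radius R, 1 rad of latitude = R, so Δφ = ΔN / R = -249.7 / 6370000 = -3.9199e-05 rad = -8.085″.

Δφ = -8.1″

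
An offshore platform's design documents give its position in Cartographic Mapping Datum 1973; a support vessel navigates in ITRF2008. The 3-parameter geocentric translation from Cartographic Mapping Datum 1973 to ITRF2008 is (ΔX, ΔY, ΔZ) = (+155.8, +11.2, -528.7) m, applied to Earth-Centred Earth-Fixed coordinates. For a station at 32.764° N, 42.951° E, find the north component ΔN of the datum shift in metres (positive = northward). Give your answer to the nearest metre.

The local north axis is (−sin φ cos λ, −sin φ sin λ, cos φ), giving ΔN = -61.714 − 4.130 − 444.587 = -510.43 m.

ΔN = -510 m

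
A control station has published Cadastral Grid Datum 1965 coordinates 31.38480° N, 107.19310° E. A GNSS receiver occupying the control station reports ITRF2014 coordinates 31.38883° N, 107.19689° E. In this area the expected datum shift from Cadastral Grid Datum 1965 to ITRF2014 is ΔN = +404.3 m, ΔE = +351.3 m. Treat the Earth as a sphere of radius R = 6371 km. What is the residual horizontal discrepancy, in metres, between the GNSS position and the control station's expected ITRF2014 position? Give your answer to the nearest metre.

Observed coordinate differences: Δφ = +0.00403°, Δλ = +0.00379°.
Converting to metres (1° lat = 111195 m, cos φ = 0.853689): observed ΔN = 448.1 m, observed ΔE = 359.8 m.
Subtracting the expected shift leaves a residual of 448.1 − (404.3) = 43.8 m north and 359.8 − (351.3) = 8.5 m east.
Residual distance = √(43.8² + 8.5²) = 44.6 m.

45 m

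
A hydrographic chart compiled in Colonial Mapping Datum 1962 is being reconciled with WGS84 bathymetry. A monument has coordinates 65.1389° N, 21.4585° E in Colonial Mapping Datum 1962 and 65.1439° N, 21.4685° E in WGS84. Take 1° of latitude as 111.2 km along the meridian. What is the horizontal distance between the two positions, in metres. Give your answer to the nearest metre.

726 m

Δφ = 65.1439° − 65.1389° = +0.0050°; Δλ = 21.4685° − 21.4585° = +0.0100°.
ΔN = Δφ × 111200 = 556.0 m; ΔE = Δλ × 111200 × cos(65.1389°) = +0.0100 × 111200 × 0.420420 = 467.5 m.
Distance = √(ΔE² + ΔN²) = √(467.5² + 556.0²) = 726.4 m.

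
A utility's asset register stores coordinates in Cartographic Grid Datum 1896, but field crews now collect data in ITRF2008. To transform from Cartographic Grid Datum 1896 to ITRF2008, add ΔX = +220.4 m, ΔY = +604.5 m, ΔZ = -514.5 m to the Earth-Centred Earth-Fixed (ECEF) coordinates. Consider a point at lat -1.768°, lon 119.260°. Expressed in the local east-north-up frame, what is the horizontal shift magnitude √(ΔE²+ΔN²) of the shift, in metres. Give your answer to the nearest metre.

699 m

The local east axis at (φ, λ) is (−sin λ, cos λ, 0), so ΔE = −sin(119.260°)·220.4 + cos(119.260°)·604.5 = -487.74 m.
The local north axis is (−sin φ cos λ, −sin φ sin λ, cos φ), giving ΔN = -3.324 + 16.271 − 514.255 = -501.31 m.
Horizontal magnitude = √(ΔE² + ΔN²) = √((-487.74)² + (-501.31)²) = 699.43 m.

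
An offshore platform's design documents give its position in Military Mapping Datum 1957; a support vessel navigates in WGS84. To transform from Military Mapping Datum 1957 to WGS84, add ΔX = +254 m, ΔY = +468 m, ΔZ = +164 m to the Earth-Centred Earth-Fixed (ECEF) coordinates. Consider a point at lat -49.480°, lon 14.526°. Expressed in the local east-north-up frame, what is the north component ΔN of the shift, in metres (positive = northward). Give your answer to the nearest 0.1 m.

ΔN = 382.7 m

At φ = -49.480°, λ = 14.526°: sin φ = -0.760179, cos φ = 0.649713, sin λ = 0.250819, cos λ = 0.968034.
ΔN = −sin φ cos λ·ΔX − sin φ sin λ·ΔY + cos φ·ΔZ = −(-0.760179)(0.968034)(254) − (-0.760179)(0.250819)(468) + (0.649713)(164) = 382.70 m.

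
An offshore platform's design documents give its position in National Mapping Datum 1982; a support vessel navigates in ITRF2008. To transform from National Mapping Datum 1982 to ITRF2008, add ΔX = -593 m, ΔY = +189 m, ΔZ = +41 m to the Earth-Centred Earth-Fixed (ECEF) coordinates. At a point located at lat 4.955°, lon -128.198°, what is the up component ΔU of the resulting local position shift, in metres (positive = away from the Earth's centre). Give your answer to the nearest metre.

The local up (radial) axis is (cos φ cos λ, cos φ sin λ, sin φ), giving ΔU = 365.329 − 147.976 + 3.541 = 220.89 m.

ΔU = 221 m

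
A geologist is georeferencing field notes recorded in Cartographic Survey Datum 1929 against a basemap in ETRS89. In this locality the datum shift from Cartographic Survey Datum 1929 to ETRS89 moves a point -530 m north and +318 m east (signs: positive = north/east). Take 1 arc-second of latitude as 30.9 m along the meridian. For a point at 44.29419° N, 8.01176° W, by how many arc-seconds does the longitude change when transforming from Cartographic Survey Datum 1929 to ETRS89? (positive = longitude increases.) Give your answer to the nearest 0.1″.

Δλ = 14.4″

At latitude 44.29419°, cos φ = 0.715764.
1″ of longitude at this latitude = 30.90 × cos φ = 22.1171 m, so Δλ = 318.0 / 22.1171 = 14.378″.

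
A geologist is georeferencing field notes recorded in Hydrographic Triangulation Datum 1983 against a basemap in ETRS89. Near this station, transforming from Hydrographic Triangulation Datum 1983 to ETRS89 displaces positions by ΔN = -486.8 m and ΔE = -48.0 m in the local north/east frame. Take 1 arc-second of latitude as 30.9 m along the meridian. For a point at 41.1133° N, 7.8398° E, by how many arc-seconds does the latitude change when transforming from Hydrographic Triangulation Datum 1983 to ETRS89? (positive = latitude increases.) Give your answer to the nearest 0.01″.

1″ of latitude = 30.90 m, so Δφ = -486.8 / 30.90 = -15.754″.

Δφ = -15.75″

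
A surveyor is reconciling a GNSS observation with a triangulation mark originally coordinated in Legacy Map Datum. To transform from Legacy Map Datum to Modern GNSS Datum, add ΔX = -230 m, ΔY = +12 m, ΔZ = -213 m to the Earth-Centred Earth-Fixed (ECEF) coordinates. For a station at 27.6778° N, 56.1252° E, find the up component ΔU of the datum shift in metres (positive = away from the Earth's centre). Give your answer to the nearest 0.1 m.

ΔU = -203.6 m

At φ = 27.6778°, λ = 56.1252°: sin φ = 0.464499, cos φ = 0.885574, sin λ = 0.830258, cos λ = 0.557380.
ΔU = cos φ cos λ·ΔX + cos φ sin λ·ΔY + sin φ·ΔZ = (0.885574)(0.557380)(-230) + (0.885574)(0.830258)(12) + (0.464499)(-213) = -203.64 m.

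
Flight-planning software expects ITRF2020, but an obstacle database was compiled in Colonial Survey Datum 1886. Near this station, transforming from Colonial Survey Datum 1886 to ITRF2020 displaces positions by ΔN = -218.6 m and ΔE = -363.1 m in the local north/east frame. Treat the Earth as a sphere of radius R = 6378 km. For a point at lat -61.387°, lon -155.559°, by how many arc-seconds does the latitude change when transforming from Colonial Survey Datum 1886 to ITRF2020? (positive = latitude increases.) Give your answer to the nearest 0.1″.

Δφ = -7.1″

On a sphere of radius R, 1 rad of latitude = R, so Δφ = ΔN / R = -218.6 / 6378000 = -3.4274e-05 rad = -7.070″.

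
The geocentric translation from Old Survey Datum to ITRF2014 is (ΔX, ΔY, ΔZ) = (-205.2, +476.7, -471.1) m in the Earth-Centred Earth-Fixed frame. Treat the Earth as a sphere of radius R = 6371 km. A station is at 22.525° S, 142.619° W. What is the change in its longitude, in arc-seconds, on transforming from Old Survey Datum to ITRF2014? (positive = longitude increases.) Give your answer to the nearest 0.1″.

Δλ = -17.6″

sin φ = -0.383087, cos φ = 0.923712, sin λ = -0.607112, cos λ = -0.794616.
East component: ΔE = −sin λ·ΔX + cos λ·ΔY = −(-0.607112)(-205.2) + (-0.794616)(476.7) = -503.37 m.
1° of latitude spans πR/180 = 111195 m; at latitude φ, 1° of longitude spans that × cos φ = 102712.1 m, so Δλ = -503.37 / 102712.1 × 3600 = -17.643″.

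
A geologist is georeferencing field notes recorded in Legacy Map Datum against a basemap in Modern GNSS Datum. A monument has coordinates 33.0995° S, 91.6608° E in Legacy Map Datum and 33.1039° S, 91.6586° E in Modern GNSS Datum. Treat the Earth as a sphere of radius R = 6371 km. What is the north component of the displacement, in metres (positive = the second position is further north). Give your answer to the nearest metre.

Δφ = -33.1039° − -33.0995° = -0.0044°; Δλ = 91.6586° − 91.6608° = -0.0022°.
1° along a meridian = πR/180 = 111195 m.
ΔN = Δφ × 111195 = -489.3 m; ΔE = Δλ × 111195 × cos(-33.0995°) = -0.0022 × 111195 × 0.837723 = -204.9 m.

ΔN = -489 m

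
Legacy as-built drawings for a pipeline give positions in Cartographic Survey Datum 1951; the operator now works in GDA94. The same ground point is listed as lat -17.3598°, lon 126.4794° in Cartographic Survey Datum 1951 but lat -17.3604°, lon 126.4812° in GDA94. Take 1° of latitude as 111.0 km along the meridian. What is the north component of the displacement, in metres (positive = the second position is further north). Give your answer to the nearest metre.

ΔN = -67 m

Δφ = -17.3604° − -17.3598° = -0.0006°; Δλ = 126.4812° − 126.4794° = +0.0018°.
ΔN = Δφ × 111000 = -66.6 m; ΔE = Δλ × 111000 × cos(-17.3598°) = +0.0018 × 111000 × 0.954450 = 190.7 m.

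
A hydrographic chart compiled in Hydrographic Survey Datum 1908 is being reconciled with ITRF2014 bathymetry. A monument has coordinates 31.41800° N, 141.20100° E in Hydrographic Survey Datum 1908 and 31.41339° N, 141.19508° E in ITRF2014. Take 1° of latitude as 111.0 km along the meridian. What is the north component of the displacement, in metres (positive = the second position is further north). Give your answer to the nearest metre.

ΔN = -512 m

Δφ = 31.41339° − 31.41800° = -0.00461°; Δλ = 141.19508° − 141.20100° = -0.00592°.
ΔN = Δφ × 111000 = -511.7 m; ΔE = Δλ × 111000 × cos(31.41800°) = -0.00592 × 111000 × 0.853387 = -560.8 m.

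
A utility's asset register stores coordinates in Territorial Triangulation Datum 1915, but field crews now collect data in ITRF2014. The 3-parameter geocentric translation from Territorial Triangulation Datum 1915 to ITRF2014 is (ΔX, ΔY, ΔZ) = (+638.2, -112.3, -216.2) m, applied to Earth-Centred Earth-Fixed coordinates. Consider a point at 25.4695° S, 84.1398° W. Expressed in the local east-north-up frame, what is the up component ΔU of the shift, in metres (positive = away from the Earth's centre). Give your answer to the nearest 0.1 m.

At φ = -25.4695°, λ = -84.1398°: sin φ = -0.430031, cos φ = 0.902814, sin λ = -0.994774, cos λ = 0.102102.
ΔU = cos φ cos λ·ΔX + cos φ sin λ·ΔY + sin φ·ΔZ = (0.902814)(0.102102)(638.2) + (0.902814)(-0.994774)(-112.3) + (-0.430031)(-216.2) = 252.66 m.

ΔU = 252.7 m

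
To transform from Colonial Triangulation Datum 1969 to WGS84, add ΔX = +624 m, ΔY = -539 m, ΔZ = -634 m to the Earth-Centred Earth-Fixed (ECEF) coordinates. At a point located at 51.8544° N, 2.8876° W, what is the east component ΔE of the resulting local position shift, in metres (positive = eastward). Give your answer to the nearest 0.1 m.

The local east axis at (φ, λ) is (−sin λ, cos λ, 0), so ΔE = −sin(-2.8876°)·624 + cos(-2.8876°)·(-539) = -506.88 m.

ΔE = -506.9 m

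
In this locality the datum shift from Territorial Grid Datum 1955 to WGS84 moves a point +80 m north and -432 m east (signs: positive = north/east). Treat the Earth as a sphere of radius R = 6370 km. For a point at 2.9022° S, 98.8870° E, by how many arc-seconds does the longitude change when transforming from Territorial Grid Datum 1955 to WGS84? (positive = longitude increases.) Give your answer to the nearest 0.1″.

At latitude -2.9022°, cos φ = 0.998717.
One radian of longitude at latitude φ spans R cos φ, so Δλ = ΔE / (R cos φ) = -432.0 / (6370000 × 0.998717) = -6.7905e-05 rad = -14.006″.

Δλ = -14.0″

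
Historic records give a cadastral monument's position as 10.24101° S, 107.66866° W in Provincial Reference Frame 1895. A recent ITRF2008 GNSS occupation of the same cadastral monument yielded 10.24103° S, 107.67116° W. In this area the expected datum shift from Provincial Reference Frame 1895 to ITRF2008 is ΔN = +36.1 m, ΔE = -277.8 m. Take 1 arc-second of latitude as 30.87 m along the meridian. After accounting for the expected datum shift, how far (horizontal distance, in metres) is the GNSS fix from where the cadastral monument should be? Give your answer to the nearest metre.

Observed coordinate differences: Δφ = -0.00002°, Δλ = -0.00250°.
Converting to metres (1° lat = 111132 m, cos φ = 0.984069): observed ΔN = -2.2 m, observed ΔE = -273.4 m.
Subtracting the expected shift leaves a residual of -2.2 − (36.1) = -38.3 m north and -273.4 − (-277.8) = 4.4 m east.
Residual distance = √((-38.3)² + 4.4²) = 38.6 m.

39 m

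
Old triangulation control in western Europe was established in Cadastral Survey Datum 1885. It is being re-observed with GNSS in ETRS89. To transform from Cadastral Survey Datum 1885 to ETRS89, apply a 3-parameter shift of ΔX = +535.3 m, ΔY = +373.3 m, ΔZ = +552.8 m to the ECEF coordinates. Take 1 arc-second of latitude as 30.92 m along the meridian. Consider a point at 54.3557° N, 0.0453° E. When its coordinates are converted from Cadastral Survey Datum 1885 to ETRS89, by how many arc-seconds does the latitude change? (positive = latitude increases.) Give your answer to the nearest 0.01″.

Δφ = -3.66″

sin φ = 0.812650, cos φ = 0.582751, sin λ = 0.000791, cos λ = 1.000000.
North component: ΔN = −sin φ cos λ·ΔX − sin φ sin λ·ΔY + cos φ·ΔZ = −(0.812650)(1.000000)(535.3) − (0.812650)(0.000791)(373.3) + (0.582751)(552.8) = -113.11 m.
1° of latitude spans 3600 × 30.92 = 111312 m, so Δφ = -113.11 / 111312 × 3600 = -3.658″.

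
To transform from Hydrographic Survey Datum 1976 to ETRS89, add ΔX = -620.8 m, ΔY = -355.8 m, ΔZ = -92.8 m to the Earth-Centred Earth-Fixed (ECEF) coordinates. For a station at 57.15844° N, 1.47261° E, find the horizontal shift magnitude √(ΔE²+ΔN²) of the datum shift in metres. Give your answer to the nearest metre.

The local east axis at (φ, λ) is (−sin λ, cos λ, 0), so ΔE = −sin(1.47261°)·(-620.8) + cos(1.47261°)·(-355.8) = -339.73 m.
The local north axis is (−sin φ cos λ, −sin φ sin λ, cos φ), giving ΔN = 521.407 + 7.682 − 50.327 = 478.76 m.
Horizontal magnitude = √(ΔE² + ΔN²) = √((-339.73)² + 478.76²) = 587.05 m.

587 m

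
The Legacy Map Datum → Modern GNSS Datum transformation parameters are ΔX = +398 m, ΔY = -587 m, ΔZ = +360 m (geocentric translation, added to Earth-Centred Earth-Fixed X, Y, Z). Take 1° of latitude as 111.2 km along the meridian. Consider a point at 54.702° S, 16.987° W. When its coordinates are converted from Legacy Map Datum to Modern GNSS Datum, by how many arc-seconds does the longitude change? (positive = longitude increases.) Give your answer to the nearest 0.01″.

sin φ = -0.816158, cos φ = 0.577829, sin λ = -0.292155, cos λ = 0.956371.
East component: ΔE = −sin λ·ΔX + cos λ·ΔY = −(-0.292155)(398) + (0.956371)(-587) = -445.11 m.
1° of latitude spans 111200 m; at latitude φ, 1° of longitude spans that × cos φ = 64254.6 m, so Δλ = -445.11 / 64254.6 × 3600 = -24.938″.

Δλ = -24.94″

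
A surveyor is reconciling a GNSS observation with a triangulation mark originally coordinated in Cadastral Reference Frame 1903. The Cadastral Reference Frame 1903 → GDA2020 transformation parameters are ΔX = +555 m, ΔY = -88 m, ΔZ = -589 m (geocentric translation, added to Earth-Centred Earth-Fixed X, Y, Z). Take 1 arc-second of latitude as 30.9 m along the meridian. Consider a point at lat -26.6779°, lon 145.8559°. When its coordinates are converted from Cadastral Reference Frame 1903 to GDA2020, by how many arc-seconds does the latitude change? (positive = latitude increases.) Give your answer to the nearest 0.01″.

sin φ = -0.448974, cos φ = 0.893545, sin λ = 0.561276, cos λ = -0.827629.
North component: ΔN = −sin φ cos λ·ΔX − sin φ sin λ·ΔY + cos φ·ΔZ = −(-0.448974)(-0.827629)(555) − (-0.448974)(0.561276)(-88) + (0.893545)(-589) = -754.70 m.
1° of latitude spans 3600 × 30.90 = 111240 m, so Δφ = -754.70 / 111240 × 3600 = -24.424″.

Δφ = -24.42″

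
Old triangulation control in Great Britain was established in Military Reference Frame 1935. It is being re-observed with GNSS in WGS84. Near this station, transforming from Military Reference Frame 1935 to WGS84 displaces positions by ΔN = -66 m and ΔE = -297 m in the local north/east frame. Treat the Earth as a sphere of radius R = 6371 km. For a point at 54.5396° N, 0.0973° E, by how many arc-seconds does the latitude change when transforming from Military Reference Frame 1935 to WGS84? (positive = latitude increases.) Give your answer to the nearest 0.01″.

On a sphere of radius R, 1 rad of latitude = R, so Δφ = ΔN / R = -66.0 / 6371000 = -1.0359e-05 rad = -2.137″.

Δφ = -2.14″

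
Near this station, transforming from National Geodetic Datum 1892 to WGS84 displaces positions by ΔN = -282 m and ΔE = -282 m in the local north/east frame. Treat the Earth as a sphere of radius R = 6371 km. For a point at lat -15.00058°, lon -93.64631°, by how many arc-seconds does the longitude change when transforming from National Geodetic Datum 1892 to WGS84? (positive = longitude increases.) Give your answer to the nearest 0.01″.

At latitude -15.00058°, cos φ = 0.965923.
One radian of longitude at latitude φ spans R cos φ, so Δλ = ΔE / (R cos φ) = -282.0 / (6371000 × 0.965923) = -4.5825e-05 rad = -9.452″.

Δλ = -9.45″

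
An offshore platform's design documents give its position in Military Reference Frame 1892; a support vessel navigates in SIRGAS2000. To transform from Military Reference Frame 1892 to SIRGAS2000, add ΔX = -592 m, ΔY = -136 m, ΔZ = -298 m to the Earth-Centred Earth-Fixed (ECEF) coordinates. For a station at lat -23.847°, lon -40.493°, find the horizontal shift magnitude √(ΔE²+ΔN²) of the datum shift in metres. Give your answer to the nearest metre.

The local east axis at (φ, λ) is (−sin λ, cos λ, 0), so ΔE = −sin(-40.493°)·(-592) + cos(-40.493°)·(-136) = -487.84 m.
The local north axis is (−sin φ cos λ, −sin φ sin λ, cos φ), giving ΔN = -182.017 + 35.704 − 272.559 = -418.87 m.
Horizontal magnitude = √(ΔE² + ΔN²) = √((-487.84)² + (-418.87)²) = 643.00 m.

643 m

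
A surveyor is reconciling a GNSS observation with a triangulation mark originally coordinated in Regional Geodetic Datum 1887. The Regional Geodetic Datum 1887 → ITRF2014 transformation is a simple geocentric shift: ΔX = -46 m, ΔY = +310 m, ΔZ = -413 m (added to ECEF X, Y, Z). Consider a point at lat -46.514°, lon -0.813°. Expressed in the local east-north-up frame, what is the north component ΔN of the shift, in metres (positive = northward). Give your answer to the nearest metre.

The local north axis is (−sin φ cos λ, −sin φ sin λ, cos φ), giving ΔN = -33.372 − 3.191 − 284.217 = -320.78 m.

ΔN = -321 m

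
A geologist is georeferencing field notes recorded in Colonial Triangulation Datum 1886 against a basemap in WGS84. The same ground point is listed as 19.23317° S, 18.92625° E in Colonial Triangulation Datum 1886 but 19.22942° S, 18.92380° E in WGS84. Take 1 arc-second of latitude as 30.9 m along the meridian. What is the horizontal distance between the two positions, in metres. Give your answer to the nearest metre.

Δφ = -19.22942° − -19.23317° = +0.00375°; Δλ = 18.92380° − 18.92625° = -0.00245°.
1° of latitude = 3600 × 30.90 = 111240 m.
ΔN = Δφ × 111240 = 417.2 m; ΔE = Δλ × 111240 × cos(-19.23317°) = -0.00245 × 111240 × 0.944186 = -257.3 m.
Distance = √(ΔE² + ΔN²) = √((-257.3)² + 417.2²) = 490.1 m.

490 m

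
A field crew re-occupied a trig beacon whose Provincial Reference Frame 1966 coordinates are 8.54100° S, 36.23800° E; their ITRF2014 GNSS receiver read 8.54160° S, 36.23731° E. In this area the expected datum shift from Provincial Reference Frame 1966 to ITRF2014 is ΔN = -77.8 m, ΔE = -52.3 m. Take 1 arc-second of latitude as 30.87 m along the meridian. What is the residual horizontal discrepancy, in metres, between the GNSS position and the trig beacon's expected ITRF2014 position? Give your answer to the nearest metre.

26 m

Observed coordinate differences: Δφ = -0.00060°, Δλ = -0.00069°.
Converting to metres (1° lat = 111132 m, cos φ = 0.988910): observed ΔN = -66.7 m, observed ΔE = -75.8 m.
Subtracting the expected shift leaves a residual of -66.7 − (-77.8) = 11.1 m north and -75.8 − (-52.3) = -23.5 m east.
Residual distance = √(11.1² + (-23.5)²) = 26.0 m.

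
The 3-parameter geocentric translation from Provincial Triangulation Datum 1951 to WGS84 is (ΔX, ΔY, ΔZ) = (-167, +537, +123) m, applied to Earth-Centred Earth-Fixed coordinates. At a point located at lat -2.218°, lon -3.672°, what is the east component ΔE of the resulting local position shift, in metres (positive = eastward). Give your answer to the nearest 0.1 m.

ΔE = 525.2 m

At φ = -2.218°, λ = -3.672°: sin φ = -0.038702, cos φ = 0.999251, sin λ = -0.064045, cos λ = 0.997947.
ΔE = −sin λ·ΔX + cos λ·ΔY = −(-0.064045)·(-167) + (0.997947)·(537) = 525.20 m.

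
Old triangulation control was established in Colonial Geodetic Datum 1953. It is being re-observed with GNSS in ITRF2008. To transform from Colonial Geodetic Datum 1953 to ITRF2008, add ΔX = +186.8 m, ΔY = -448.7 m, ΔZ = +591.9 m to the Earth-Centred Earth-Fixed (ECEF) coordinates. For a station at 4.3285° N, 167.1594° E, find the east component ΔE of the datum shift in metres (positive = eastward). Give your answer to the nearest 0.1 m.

At φ = 4.3285°, λ = 167.1594°: sin φ = 0.075475, cos φ = 0.997148, sin λ = 0.222239, cos λ = -0.974992.
ΔE = −sin λ·ΔX + cos λ·ΔY = −(0.222239)·(186.8) + (-0.974992)·(-448.7) = 395.96 m.

ΔE = 396.0 m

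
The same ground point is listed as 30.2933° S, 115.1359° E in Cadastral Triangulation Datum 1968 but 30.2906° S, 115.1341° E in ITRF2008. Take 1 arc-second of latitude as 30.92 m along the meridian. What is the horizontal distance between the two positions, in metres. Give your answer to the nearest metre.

347 m

Δφ = -30.2906° − -30.2933° = +0.0027°; Δλ = 115.1341° − 115.1359° = -0.0018°.
1° of latitude = 3600 × 30.92 = 111312 m.
ΔN = Δφ × 111312 = 300.5 m; ΔE = Δλ × 111312 × cos(-30.2933°) = -0.0018 × 111312 × 0.863455 = -173.0 m.
Distance = √(ΔE² + ΔN²) = √((-173.0)² + 300.5²) = 346.8 m.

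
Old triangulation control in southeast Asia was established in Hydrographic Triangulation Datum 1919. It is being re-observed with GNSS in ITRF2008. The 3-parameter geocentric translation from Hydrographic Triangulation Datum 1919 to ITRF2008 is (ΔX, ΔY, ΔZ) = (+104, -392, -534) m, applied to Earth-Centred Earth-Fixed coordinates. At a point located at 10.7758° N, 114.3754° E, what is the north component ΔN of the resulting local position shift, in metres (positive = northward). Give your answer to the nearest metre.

ΔN = -450 m

At φ = 10.7758°, λ = 114.3754°: sin φ = 0.186966, cos φ = 0.982366, sin λ = 0.910861, cos λ = -0.412713.
ΔN = −sin φ cos λ·ΔX − sin φ sin λ·ΔY + cos φ·ΔZ = −(0.186966)(-0.412713)(104) − (0.186966)(0.910861)(-392) + (0.982366)(-534) = -449.80 m.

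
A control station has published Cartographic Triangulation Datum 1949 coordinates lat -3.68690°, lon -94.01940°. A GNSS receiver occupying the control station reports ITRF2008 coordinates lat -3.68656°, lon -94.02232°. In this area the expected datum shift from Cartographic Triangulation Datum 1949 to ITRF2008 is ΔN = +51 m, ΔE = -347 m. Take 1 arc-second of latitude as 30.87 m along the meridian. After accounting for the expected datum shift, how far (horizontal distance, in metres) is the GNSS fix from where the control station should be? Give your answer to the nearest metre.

Observed coordinate differences: Δφ = +0.00034°, Δλ = -0.00292°.
Converting to metres (1° lat = 111132 m, cos φ = 0.997930): observed ΔN = 37.8 m, observed ΔE = -323.8 m.
Subtracting the expected shift leaves a residual of 37.8 − (51) = -13.2 m north and -323.8 − (-347) = 23.2 m east.
Residual distance = √((-13.2)² + 23.2²) = 26.7 m.

27 m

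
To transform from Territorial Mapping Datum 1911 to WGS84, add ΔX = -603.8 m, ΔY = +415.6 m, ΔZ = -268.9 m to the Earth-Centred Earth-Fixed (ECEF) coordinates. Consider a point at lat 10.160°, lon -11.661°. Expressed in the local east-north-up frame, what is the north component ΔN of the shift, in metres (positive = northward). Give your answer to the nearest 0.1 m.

ΔN = -145.6 m

At φ = 10.160°, λ = -11.661°: sin φ = 0.176398, cos φ = 0.984319, sin λ = -0.202121, cos λ = 0.979361.
ΔN = −sin φ cos λ·ΔX − sin φ sin λ·ΔY + cos φ·ΔZ = −(0.176398)(0.979361)(-603.8) − (0.176398)(-0.202121)(415.6) + (0.984319)(-268.9) = -145.56 m.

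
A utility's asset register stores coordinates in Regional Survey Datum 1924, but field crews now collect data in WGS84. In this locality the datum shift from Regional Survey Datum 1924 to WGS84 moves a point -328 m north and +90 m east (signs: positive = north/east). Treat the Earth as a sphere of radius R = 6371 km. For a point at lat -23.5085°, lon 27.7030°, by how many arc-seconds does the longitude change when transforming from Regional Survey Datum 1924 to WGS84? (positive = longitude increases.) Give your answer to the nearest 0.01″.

At latitude -23.5085°, cos φ = 0.917001.
One radian of longitude at latitude φ spans R cos φ, so Δλ = ΔE / (R cos φ) = 90.0 / (6371000 × 0.917001) = 1.5405e-05 rad = 3.178″.

Δλ = 3.18″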